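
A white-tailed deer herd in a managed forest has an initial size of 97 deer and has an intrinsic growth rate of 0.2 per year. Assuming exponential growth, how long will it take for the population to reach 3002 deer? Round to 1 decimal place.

Set N₀·e^(rt) = 3002: e^(0.2·t) = 3002/97 = 30.948.
0.2·t = ln(30.948) = 3.4323, so t = 3.4323/0.2 = 17.162.

17.2 years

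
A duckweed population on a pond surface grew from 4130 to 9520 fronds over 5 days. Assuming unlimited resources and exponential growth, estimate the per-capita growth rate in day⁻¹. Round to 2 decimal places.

0.17 per day

From N(t) = N₀·e^(rt): e^(r·5) = 9520/4130 = 2.3051.
r·5 = ln(2.3051) = 0.83512, so r = 0.83512/5 = 0.16702.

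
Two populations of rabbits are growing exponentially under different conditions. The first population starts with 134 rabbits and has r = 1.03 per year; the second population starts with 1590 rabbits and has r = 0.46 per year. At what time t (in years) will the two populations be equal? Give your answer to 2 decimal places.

Set 134·e^(1.03t) = 1590·e^(0.46t).
e^((1.03 − 0.46)t) = 1590/134 → e^(0.57·t) = 11.866.
0.57·t = ln(11.866) = 2.4736, so t = 2.4736/0.57 = 4.3397.

4.34 years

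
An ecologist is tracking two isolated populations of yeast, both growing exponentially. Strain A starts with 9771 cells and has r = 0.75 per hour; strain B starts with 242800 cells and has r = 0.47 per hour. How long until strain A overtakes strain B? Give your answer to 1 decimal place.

Set 9771·e^(0.75t) = 242800·e^(0.47t).
e^((0.75 − 0.47)t) = 242800/9771 → e^(0.28·t) = 24.849.
0.28·t = ln(24.849) = 3.2128, so t = 3.2128/0.28 = 11.474.

11.5 hours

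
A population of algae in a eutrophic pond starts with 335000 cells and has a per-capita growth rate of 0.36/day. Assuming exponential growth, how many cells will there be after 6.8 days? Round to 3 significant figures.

3870000 cells

N(t) = N₀·e^(rt) = 335000 × e^(0.36×6.8) = 335000 × e^2.448.
e^2.448 ≈ 11.565, so N ≈ 335000 × 11.565 = 3.87434×10^6.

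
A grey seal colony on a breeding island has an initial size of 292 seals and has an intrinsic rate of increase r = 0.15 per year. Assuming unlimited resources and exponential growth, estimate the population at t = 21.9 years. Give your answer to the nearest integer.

7799 seals

N(t) = N₀·e^(rt) = 292 × e^(0.15×21.9) = 292 × e^3.285.
e^3.285 ≈ 26.709, so N ≈ 292 × 26.709 = 7799.02.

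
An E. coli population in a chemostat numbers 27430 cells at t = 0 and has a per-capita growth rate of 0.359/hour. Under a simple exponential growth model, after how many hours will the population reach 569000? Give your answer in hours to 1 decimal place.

Set N₀·e^(rt) = 569000: e^(0.359·t) = 569000/27430 = 20.744.
0.359·t = ln(20.744) = 3.0322, so t = 3.0322/0.359 = 8.4464.

8.4 hours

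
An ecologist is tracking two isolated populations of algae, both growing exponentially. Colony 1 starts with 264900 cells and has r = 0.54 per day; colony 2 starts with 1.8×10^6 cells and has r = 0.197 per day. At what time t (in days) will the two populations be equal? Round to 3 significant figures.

5.59 days

Set 264900·e^(0.54t) = 1.8×10^6·e^(0.197t).
e^((0.54 − 0.197)t) = 1.8×10^6/264900 → e^(0.343·t) = 6.795.
0.343·t = ln(6.795) = 1.9162, so t = 1.9162/0.343 = 5.5866.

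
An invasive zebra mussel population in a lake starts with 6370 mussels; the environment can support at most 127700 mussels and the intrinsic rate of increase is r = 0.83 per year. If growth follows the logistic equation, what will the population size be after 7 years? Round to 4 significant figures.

A = (K − N₀)/N₀ = (127700 − 6370)/6370 = 19.047.
N(t) = K/(1 + A·e^(−rt)) = 127700/(1 + 19.047×e^(−0.83×7)).
e^(−5.81) = 0.0029974; denominator = 1 + 19.047×0.0029974 = 1.0571.
N = 127700/1.0571 = 120803.

120800 mussels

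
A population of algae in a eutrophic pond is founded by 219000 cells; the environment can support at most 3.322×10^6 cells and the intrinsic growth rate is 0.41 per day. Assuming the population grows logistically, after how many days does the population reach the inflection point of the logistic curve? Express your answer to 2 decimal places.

6.47 days

Logistic growth is fastest at N = K/2 = 1.661×10^6.
A = (K − N₀)/N₀ = 14.169. Set K/(1 + A·e^(−rt)) = K/2 → A·e^(−rt) = 1.
e^(−0.41t) = 1/14.169 = 0.0705769, so t = ln(14.169)/0.41 = 2.6511/0.41 = 6.466.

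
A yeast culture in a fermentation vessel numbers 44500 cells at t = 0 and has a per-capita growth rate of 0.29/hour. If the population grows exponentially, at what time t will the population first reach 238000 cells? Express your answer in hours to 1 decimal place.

5.8 hours

Set N₀·e^(rt) = 238000: e^(0.29·t) = 238000/44500 = 5.3483.
0.29·t = ln(5.3483) = 1.6768, so t = 1.6768/0.29 = 5.782.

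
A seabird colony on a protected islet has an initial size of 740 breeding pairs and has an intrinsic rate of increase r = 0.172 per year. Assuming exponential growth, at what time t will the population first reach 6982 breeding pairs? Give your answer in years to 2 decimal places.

Set N₀·e^(rt) = 6982: e^(0.172·t) = 6982/740 = 9.4351.
0.172·t = ln(9.4351) = 2.2444, so t = 2.2444/0.172 = 13.049.

13.05 years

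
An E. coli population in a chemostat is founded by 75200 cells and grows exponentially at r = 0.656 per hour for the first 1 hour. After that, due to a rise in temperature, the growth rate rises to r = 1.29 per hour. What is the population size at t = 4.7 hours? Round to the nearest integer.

Phase 1: N(1) = 75200·e^(0.656×1) = 75200·e^0.656 = 144916.
Phase 2 runs for 4.7 − 1 = 3.7 hours at r = 1.29.
N(4.7) = 144916·e^(1.29×3.7) = 144916·e^4.773 = 1.713968×10^7.

17139675 cells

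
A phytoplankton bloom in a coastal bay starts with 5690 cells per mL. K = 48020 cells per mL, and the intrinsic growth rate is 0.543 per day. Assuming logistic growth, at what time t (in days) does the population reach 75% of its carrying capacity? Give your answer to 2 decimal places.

A = (K − N₀)/N₀ = (48020 − 5690)/5690 = 7.4394.
Solve 48020/(1 + 7.4394·e^(−0.543t)) = 36015: 1 + 7.4394·e^(−0.543t) = 1.3333, so e^(−0.543t) = 0.0448067.
−0.543·t = ln(0.0448067) = -3.1054, so t = 3.1054/0.543 = 5.719.

5.72 days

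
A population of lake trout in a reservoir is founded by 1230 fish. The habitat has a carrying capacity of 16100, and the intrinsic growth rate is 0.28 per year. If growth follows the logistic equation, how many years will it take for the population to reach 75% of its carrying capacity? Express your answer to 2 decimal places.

A = (K − N₀)/N₀ = (16100 − 1230)/1230 = 12.089.
Solve 16100/(1 + 12.089·e^(−0.28t)) = 12075: 1 + 12.089·e^(−0.28t) = 1.3333, so e^(−0.28t) = 0.0275723.
−0.28·t = ln(0.0275723) = -3.5909, so t = 3.5909/0.28 = 12.825.

12.82 years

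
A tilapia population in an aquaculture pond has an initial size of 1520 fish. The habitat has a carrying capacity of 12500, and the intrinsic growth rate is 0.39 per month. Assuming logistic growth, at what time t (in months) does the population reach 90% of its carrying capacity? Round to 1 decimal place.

A = (K − N₀)/N₀ = (12500 − 1520)/1520 = 7.2237.
Solve 12500/(1 + 7.2237·e^(−0.39t)) = 11250: 1 + 7.2237·e^(−0.39t) = 1.1111, so e^(−0.39t) = 0.0153815.
−0.39·t = ln(0.0153815) = -4.1746, so t = 4.1746/0.39 = 10.704.

10.7 months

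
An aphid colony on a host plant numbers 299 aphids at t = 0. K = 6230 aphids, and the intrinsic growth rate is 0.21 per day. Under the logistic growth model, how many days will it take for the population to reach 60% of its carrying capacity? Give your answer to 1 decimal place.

16.2 days

A = (K − N₀)/N₀ = (6230 − 299)/299 = 19.836.
Solve 6230/(1 + 19.836·e^(−0.21t)) = 3738: 1 + 19.836·e^(−0.21t) = 1.6667, so e^(−0.21t) = 0.0336087.
−0.21·t = ln(0.0336087) = -3.393, so t = 3.393/0.21 = 16.157.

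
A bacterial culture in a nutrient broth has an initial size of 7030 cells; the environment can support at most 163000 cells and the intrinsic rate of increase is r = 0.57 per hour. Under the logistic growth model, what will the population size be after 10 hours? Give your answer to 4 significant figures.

A = (K − N₀)/N₀ = (163000 − 7030)/7030 = 22.186.
N(t) = K/(1 + A·e^(−rt)) = 163000/(1 + 22.186×e^(−0.57×10)).
e^(−5.7) = 0.003346; denominator = 1 + 22.186×0.003346 = 1.0742.
N = 163000/1.0742 = 151736.

151700 cells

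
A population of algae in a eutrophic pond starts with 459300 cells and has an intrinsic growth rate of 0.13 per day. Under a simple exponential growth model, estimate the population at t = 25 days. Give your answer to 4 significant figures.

N(t) = N₀·e^(rt) = 459300 × e^(0.13×25) = 459300 × e^3.25.
e^3.25 ≈ 25.79, so N ≈ 459300 × 25.79 = 1.18455×10^7.

11850000 cells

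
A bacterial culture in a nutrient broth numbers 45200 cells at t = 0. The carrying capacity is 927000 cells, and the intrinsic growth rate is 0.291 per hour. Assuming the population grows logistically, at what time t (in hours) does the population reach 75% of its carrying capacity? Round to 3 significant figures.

A = (K − N₀)/N₀ = (927000 − 45200)/45200 = 19.509.
Solve 927000/(1 + 19.509·e^(−0.291t)) = 695250: 1 + 19.509·e^(−0.291t) = 1.3333, so e^(−0.291t) = 0.0170863.
−0.291·t = ln(0.0170863) = -4.0695, so t = 4.0695/0.291 = 13.984.

14.0 hours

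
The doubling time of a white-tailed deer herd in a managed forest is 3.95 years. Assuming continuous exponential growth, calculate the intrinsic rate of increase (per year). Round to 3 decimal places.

0.175 per year

r = ln(2)/t_d = 0.6931/3.95 = 0.17548.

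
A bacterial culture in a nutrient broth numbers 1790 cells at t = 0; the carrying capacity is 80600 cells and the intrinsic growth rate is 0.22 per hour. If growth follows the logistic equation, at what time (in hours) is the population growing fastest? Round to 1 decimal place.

Logistic growth is fastest at N = K/2 = 40300.
A = (K − N₀)/N₀ = 44.028. Set K/(1 + A·e^(−rt)) = K/2 → A·e^(−rt) = 1.
e^(−0.22t) = 1/44.028 = 0.0227129, so t = ln(44.028)/0.22 = 3.7848/0.22 = 17.204.

17.2 hours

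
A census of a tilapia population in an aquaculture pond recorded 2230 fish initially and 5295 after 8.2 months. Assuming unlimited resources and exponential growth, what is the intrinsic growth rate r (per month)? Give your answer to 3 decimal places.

From N(t) = N₀·e^(rt): e^(r·8.2) = 5295/2230 = 2.3744.
r·8.2 = ln(2.3744) = 0.86476, so r = 0.86476/8.2 = 0.10546.

0.105 per month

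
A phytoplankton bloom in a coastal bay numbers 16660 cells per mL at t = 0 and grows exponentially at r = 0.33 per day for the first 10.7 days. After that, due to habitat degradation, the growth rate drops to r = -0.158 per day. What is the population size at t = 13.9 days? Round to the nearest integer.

Phase 1: N(10.7) = 16660·e^(0.33×10.7) = 16660·e^3.531 = 569074.
Phase 2 runs for 13.9 − 10.7 = 3.2 days at r = -0.158.
N(13.9) = 569074·e^(-0.158×3.2) = 569074·e^-0.5056 = 343233.

343233 cells per mL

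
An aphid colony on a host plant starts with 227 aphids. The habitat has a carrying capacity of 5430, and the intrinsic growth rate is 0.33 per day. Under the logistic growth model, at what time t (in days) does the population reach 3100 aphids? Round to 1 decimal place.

A = (K − N₀)/N₀ = (5430 − 227)/227 = 22.921.
Solve 5430/(1 + 22.921·e^(−0.33t)) = 3100: 1 + 22.921·e^(−0.33t) = 1.7516, so e^(−0.33t) = 0.0327919.
−0.33·t = ln(0.0327919) = -3.4176, so t = 3.4176/0.33 = 10.356.

10.4 days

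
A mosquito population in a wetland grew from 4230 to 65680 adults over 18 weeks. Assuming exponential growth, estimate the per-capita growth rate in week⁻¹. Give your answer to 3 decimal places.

0.152 per week

From N(t) = N₀·e^(rt): e^(r·18) = 65680/4230 = 15.527.
r·18 = ln(15.527) = 2.7426, so r = 2.7426/18 = 0.15237.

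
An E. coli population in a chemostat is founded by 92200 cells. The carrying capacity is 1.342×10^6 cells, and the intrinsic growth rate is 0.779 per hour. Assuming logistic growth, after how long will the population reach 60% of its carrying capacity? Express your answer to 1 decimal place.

3.9 hours

A = (K − N₀)/N₀ = (1.342×10^6 − 92200)/92200 = 13.555.
Solve 1.342×10^6/(1 + 13.555·e^(−0.779t)) = 805200: 1 + 13.555·e^(−0.779t) = 1.6667, so e^(−0.779t) = 0.0491812.
−0.779·t = ln(0.0491812) = -3.0122, so t = 3.0122/0.779 = 3.8668.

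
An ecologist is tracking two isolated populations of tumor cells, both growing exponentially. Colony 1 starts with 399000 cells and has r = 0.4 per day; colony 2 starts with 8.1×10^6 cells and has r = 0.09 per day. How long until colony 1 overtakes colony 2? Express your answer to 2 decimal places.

Set 399000·e^(0.4t) = 8.1×10^6·e^(0.09t).
e^((0.4 − 0.09)t) = 8.1×10^6/399000 → e^(0.31·t) = 20.301.
0.31·t = ln(20.301) = 3.0107, so t = 3.0107/0.31 = 9.7118.

9.71 days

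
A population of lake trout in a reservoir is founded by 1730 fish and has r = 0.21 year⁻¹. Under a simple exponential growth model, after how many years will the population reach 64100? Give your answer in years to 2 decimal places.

17.20 years

Set N₀·e^(rt) = 64100: e^(0.21·t) = 64100/1730 = 37.052.
0.21·t = ln(37.052) = 3.6123, so t = 3.6123/0.21 = 17.202.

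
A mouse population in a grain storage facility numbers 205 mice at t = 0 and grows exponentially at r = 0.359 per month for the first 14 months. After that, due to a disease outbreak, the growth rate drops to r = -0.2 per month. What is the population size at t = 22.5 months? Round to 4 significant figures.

Phase 1: N(14) = 205·e^(0.359×14) = 205·e^5.026 = 31226.1.
Phase 2 runs for 22.5 − 14 = 8.5 months at r = -0.2.
N(22.5) = 31226.1·e^(-0.2×8.5) = 31226.1·e^-1.7 = 5704.5.

5704 mice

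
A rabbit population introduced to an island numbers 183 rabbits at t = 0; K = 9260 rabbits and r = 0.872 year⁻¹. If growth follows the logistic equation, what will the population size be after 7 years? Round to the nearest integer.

A = (K − N₀)/N₀ = (9260 − 183)/183 = 49.601.
N(t) = K/(1 + A·e^(−rt)) = 9260/(1 + 49.601×e^(−0.872×7)).
e^(−6.104) = 0.0022339; denominator = 1 + 49.601×0.0022339 = 1.1108.
N = 9260/1.1108 = 8336.3.

8336 rabbits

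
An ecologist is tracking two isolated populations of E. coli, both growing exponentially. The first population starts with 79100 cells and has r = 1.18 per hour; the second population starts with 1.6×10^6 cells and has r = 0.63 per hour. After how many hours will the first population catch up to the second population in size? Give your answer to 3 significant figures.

Set 79100·e^(1.18t) = 1.6×10^6·e^(0.63t).
e^((1.18 − 0.63)t) = 1.6×10^6/79100 → e^(0.55·t) = 20.228.
0.55·t = ln(20.228) = 3.007, so t = 3.007/0.55 = 5.4674.

5.47 hours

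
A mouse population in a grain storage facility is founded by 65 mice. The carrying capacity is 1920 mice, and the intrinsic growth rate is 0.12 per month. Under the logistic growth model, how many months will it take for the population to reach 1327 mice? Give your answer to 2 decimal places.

34.64 months

A = (K − N₀)/N₀ = (1920 − 65)/65 = 28.538.
Solve 1920/(1 + 28.538·e^(−0.12t)) = 1327: 1 + 28.538·e^(−0.12t) = 1.4469, so e^(−0.12t) = 0.0156586.
−0.12·t = ln(0.0156586) = -4.1567, so t = 4.1567/0.12 = 34.639.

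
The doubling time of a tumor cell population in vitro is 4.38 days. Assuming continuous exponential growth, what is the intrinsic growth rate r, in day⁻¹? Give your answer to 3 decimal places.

0.158 per day

r = ln(2)/t_d = 0.6931/4.38 = 0.15825.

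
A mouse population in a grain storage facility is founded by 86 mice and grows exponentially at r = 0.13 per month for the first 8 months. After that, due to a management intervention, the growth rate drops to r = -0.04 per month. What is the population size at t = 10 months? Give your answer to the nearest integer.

Phase 1: N(8) = 86·e^(0.13×8) = 86·e^1.04 = 243.313.
Phase 2 runs for 10 − 8 = 2 months at r = -0.04.
N(10) = 243.313·e^(-0.04×2) = 243.313·e^-0.08 = 224.606.

225 mice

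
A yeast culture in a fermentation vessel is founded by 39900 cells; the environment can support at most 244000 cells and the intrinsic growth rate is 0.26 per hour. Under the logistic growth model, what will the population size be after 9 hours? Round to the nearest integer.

A = (K − N₀)/N₀ = (244000 − 39900)/39900 = 5.1153.
N(t) = K/(1 + A·e^(−rt)) = 244000/(1 + 5.1153×e^(−0.26×9)).
e^(−2.34) = 0.096328; denominator = 1 + 5.1153×0.096328 = 1.4927.
N = 244000/1.4927 = 163457.

163457 cells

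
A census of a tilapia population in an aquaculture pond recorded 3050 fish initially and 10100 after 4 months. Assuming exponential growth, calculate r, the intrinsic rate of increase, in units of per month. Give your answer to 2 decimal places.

0.30 per month

From N(t) = N₀·e^(rt): e^(r·4) = 10100/3050 = 3.3115.
r·4 = ln(3.3115) = 1.1974, so r = 1.1974/4 = 0.29935.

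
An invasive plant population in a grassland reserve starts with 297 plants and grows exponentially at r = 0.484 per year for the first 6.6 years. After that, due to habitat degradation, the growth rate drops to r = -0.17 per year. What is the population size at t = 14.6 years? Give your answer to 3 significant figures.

1860 plants

Phase 1: N(6.6) = 297·e^(0.484×6.6) = 297·e^3.194 = 7245.47.
Phase 2 runs for 14.6 − 6.6 = 8 years at r = -0.17.
N(14.6) = 7245.47·e^(-0.17×8) = 7245.47·e^-1.36 = 1859.63.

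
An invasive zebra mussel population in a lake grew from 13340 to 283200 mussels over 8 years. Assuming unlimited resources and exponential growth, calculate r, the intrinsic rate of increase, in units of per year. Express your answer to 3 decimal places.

0.382 per year

From N(t) = N₀·e^(rt): e^(r·8) = 283200/13340 = 21.229.
r·8 = ln(21.229) = 3.0554, so r = 3.0554/8 = 0.38192.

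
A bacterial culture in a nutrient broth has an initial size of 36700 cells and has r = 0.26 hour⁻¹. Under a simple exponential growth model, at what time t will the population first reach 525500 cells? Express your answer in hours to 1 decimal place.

10.2 hours

Set N₀·e^(rt) = 525500: e^(0.26·t) = 525500/36700 = 14.319.
0.26·t = ln(14.319) = 2.6616, so t = 2.6616/0.26 = 10.237.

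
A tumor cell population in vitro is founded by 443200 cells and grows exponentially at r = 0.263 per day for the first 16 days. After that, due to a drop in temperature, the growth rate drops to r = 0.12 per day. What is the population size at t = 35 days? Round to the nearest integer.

291274423 cells

Phase 1: N(16) = 443200·e^(0.263×16) = 443200·e^4.208 = 2.979277×10^7.
Phase 2 runs for 35 − 16 = 19 days at r = 0.12.
N(35) = 2.979277×10^7·e^(0.12×19) = 2.979277×10^7·e^2.28 = 2.912744×10^8.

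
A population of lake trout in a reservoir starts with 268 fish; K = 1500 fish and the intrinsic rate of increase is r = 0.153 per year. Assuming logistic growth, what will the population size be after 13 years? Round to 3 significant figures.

921 fish

A = (K − N₀)/N₀ = (1500 − 268)/268 = 4.597.
N(t) = K/(1 + A·e^(−rt)) = 1500/(1 + 4.597×e^(−0.153×13)).
e^(−1.989) = 0.13683; denominator = 1 + 4.597×0.13683 = 1.629.
N = 1500/1.629 = 920.799.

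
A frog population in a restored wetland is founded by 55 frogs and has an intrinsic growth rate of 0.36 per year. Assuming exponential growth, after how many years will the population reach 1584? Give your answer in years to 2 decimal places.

Set N₀·e^(rt) = 1584: e^(0.36·t) = 1584/55 = 28.8.
0.36·t = ln(28.8) = 3.3604, so t = 3.3604/0.36 = 9.3344.

9.33 years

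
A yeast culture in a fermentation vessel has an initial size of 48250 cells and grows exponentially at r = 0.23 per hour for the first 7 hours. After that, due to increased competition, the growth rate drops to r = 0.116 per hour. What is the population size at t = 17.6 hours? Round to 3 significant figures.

826000 cells

Phase 1: N(7) = 48250·e^(0.23×7) = 48250·e^1.61 = 241386.
Phase 2 runs for 17.6 − 7 = 10.6 hours at r = 0.116.
N(17.6) = 241386·e^(0.116×10.6) = 241386·e^1.23 = 825505.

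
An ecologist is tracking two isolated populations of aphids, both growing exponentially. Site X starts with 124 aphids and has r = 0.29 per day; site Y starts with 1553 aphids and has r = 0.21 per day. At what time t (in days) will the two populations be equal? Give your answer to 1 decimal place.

Set 124·e^(0.29t) = 1553·e^(0.21t).
e^((0.29 − 0.21)t) = 1553/124 → e^(0.08·t) = 12.524.
0.08·t = ln(12.524) = 2.5277, so t = 2.5277/0.08 = 31.596.

31.6 days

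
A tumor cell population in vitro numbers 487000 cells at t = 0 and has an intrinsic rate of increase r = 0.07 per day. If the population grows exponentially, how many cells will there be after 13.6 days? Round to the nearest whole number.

N(t) = N₀·e^(rt) = 487000 × e^(0.07×13.6) = 487000 × e^0.952.
e^0.952 ≈ 2.5909, so N ≈ 487000 × 2.5909 = 1.261762×10^6.

1261762 cells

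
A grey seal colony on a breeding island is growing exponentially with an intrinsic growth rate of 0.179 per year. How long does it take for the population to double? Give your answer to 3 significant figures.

3.87 years

Doubling time t_d = ln(2)/r = 0.6931/0.179 = 3.8723.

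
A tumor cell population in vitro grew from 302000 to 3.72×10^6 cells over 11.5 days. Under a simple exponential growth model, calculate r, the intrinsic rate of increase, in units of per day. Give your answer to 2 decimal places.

0.22 per day

From N(t) = N₀·e^(rt): e^(r·11.5) = 3.72×10^6/302000 = 12.318.
r·11.5 = ln(12.318) = 2.5111, so r = 2.5111/11.5 = 0.21835.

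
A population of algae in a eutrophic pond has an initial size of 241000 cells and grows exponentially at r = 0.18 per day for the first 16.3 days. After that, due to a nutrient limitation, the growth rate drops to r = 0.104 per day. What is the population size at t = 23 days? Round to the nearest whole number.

Phase 1: N(16.3) = 241000·e^(0.18×16.3) = 241000·e^2.934 = 4.531449×10^6.
Phase 2 runs for 23 − 16.3 = 6.7 days at r = 0.104.
N(23) = 4.531449×10^6·e^(0.104×6.7) = 4.531449×10^6·e^0.6968 = 9.096063×10^6.

9096063 cells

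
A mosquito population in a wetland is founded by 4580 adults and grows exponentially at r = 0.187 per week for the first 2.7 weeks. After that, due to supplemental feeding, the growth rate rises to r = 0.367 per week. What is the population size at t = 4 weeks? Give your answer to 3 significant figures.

12200 adults

Phase 1: N(2.7) = 4580·e^(0.187×2.7) = 4580·e^0.5049 = 7588.23.
Phase 2 runs for 4 − 2.7 = 1.3 weeks at r = 0.367.
N(4) = 7588.23·e^(0.367×1.3) = 7588.23·e^0.4771 = 12227.6.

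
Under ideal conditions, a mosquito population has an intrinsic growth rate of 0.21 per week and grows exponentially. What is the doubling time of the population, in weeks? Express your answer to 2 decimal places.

Doubling time t_d = ln(2)/r = 0.6931/0.21 = 3.3007.

3.30 weeks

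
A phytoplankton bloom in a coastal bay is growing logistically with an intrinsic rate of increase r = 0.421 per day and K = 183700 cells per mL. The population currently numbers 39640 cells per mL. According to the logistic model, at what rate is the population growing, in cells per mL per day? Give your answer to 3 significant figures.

dN/dt = rN(1 − N/K) = 0.421 × 39640 × (1 − 39640/183700).
1 − 39640/183700 = 0.78421; dN/dt = 0.421 × 39640 × 0.78421 = 13087.

13100 cells per mL per day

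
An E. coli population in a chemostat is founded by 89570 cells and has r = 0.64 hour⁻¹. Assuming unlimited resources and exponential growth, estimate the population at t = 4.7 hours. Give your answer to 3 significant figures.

N(t) = N₀·e^(rt) = 89570 × e^(0.64×4.7) = 89570 × e^3.008.
e^3.008 ≈ 20.247, so N ≈ 89570 × 20.247 = 1.813512×10^6.

1810000 cells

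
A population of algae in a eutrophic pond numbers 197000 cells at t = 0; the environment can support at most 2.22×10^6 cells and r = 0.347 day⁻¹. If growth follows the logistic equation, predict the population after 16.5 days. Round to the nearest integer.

A = (K − N₀)/N₀ = (2.22×10^6 − 197000)/197000 = 10.269.
N(t) = K/(1 + A·e^(−rt)) = 2.22×10^6/(1 + 10.269×e^(−0.347×16.5)).
e^(−5.725) = 0.0032617; denominator = 1 + 10.269×0.0032617 = 1.0335.
N = 2.22×10^6/1.0335 = 2.148052×10^6.

2148052 cells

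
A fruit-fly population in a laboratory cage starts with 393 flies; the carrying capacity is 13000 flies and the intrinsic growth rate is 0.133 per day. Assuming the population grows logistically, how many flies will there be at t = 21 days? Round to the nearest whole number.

4385 flies

A = (K − N₀)/N₀ = (13000 − 393)/393 = 32.079.
N(t) = K/(1 + A·e^(−rt)) = 13000/(1 + 32.079×e^(−0.133×21)).
e^(−2.793) = 0.061237; denominator = 1 + 32.079×0.061237 = 2.9644.
N = 13000/2.9644 = 4385.34.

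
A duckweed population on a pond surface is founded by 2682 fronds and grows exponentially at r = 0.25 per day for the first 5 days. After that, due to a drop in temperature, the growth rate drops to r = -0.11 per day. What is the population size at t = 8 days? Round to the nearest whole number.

6730 fronds

Phase 1: N(5) = 2682·e^(0.25×5) = 2682·e^1.25 = 9361.1.
Phase 2 runs for 8 − 5 = 3 days at r = -0.11.
N(8) = 9361.1·e^(-0.11×3) = 9361.1·e^-0.33 = 6729.92.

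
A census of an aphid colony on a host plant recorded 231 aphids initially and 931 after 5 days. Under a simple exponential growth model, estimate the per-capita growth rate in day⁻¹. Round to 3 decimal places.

0.279 per day

From N(t) = N₀·e^(rt): e^(r·5) = 931/231 = 4.0303.
r·5 = ln(4.0303) = 1.3938, so r = 1.3938/5 = 0.27877.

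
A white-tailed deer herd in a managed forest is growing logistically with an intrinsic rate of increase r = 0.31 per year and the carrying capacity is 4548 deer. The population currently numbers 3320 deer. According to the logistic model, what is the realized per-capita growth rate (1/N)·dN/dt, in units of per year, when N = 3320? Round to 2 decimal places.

(1/N)·dN/dt = r(1 − N/K) = 0.31 × (1 − 3320/4548).
= 0.31 × 0.27001 = 0.083703.

0.08 per year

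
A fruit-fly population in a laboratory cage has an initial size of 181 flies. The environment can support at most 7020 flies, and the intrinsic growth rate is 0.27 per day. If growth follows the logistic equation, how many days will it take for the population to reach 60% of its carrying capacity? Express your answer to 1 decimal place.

A = (K − N₀)/N₀ = (7020 − 181)/181 = 37.785.
Solve 7020/(1 + 37.785·e^(−0.27t)) = 4212: 1 + 37.785·e^(−0.27t) = 1.6667, so e^(−0.27t) = 0.0176439.
−0.27·t = ln(0.0176439) = -4.0374, so t = 4.0374/0.27 = 14.953.

15.0 days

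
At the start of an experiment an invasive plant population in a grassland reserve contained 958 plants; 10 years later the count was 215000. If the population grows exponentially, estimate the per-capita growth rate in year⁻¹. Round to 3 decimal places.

From N(t) = N₀·e^(rt): e^(r·10) = 215000/958 = 224.43.
r·10 = ln(224.43) = 5.4135, so r = 5.4135/10 = 0.54135.

0.541 per year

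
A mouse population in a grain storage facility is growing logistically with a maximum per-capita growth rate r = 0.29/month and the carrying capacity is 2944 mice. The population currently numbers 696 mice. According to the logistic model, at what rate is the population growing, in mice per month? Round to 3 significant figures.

dN/dt = rN(1 − N/K) = 0.29 × 696 × (1 − 696/2944).
1 − 696/2944 = 0.76359; dN/dt = 0.29 × 696 × 0.76359 = 154.12.

154 mice per month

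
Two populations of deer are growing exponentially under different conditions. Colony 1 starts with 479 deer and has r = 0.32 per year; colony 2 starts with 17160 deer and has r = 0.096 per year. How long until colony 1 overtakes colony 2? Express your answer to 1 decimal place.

Set 479·e^(0.32t) = 17160·e^(0.096t).
e^((0.32 − 0.096)t) = 17160/479 → e^(0.224·t) = 35.825.
0.224·t = ln(35.825) = 3.5786, so t = 3.5786/0.224 = 15.976.

16.0 years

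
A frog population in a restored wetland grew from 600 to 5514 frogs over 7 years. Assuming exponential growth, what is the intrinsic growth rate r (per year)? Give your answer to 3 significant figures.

0.317 per year

From N(t) = N₀·e^(rt): e^(r·7) = 5514/600 = 9.19.
r·7 = ln(9.19) = 2.2181, so r = 2.2181/7 = 0.31687.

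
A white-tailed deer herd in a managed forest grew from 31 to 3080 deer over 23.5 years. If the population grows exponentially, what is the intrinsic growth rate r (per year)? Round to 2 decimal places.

0.20 per year

From N(t) = N₀·e^(rt): e^(r·23.5) = 3080/31 = 99.355.
r·23.5 = ln(99.355) = 4.5987, so r = 4.5987/23.5 = 0.19569.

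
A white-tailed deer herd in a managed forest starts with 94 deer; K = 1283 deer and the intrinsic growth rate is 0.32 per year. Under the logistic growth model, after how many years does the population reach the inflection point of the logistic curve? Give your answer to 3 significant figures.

Logistic growth is fastest at N = K/2 = 641.5.
A = (K − N₀)/N₀ = 12.649. Set K/(1 + A·e^(−rt)) = K/2 → A·e^(−rt) = 1.
e^(−0.32t) = 1/12.649 = 0.079058, so t = ln(12.649)/0.32 = 2.5376/0.32 = 7.9299.

7.93 years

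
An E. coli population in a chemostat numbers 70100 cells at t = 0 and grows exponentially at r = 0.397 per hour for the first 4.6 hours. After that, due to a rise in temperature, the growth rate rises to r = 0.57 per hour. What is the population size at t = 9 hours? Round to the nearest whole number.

Phase 1: N(4.6) = 70100·e^(0.397×4.6) = 70100·e^1.826 = 435338.
Phase 2 runs for 9 − 4.6 = 4.4 hours at r = 0.57.
N(9) = 435338·e^(0.57×4.4) = 435338·e^2.508 = 5.346101×10^6.

5346101 cells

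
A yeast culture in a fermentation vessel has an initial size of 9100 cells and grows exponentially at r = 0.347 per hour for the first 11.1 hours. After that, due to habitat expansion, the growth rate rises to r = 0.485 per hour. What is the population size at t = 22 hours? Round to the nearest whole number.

Phase 1: N(11.1) = 9100·e^(0.347×11.1) = 9100·e^3.852 = 428364.
Phase 2 runs for 22 − 11.1 = 10.9 hours at r = 0.485.
N(22) = 428364·e^(0.485×10.9) = 428364·e^5.287 = 8.466643×10^7.

84666426 cells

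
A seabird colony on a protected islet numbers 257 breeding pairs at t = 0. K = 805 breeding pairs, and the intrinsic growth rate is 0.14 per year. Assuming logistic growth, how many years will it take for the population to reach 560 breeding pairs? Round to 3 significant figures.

A = (K − N₀)/N₀ = (805 − 257)/257 = 2.1323.
Solve 805/(1 + 2.1323·e^(−0.14t)) = 560: 1 + 2.1323·e^(−0.14t) = 1.4375, so e^(−0.14t) = 0.205178.
−0.14·t = ln(0.205178) = -1.5839, so t = 1.5839/0.14 = 11.313.

11.3 years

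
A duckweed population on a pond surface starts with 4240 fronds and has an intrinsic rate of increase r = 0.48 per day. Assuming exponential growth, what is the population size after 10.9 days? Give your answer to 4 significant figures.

N(t) = N₀·e^(rt) = 4240 × e^(0.48×10.9) = 4240 × e^5.232.
e^5.232 ≈ 187.17, so N ≈ 4240 × 187.17 = 793587.

793600 fronds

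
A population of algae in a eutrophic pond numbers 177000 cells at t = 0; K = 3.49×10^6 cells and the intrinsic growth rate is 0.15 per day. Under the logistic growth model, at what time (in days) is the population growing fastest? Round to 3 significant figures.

Logistic growth is fastest at N = K/2 = 1.745×10^6.
A = (K − N₀)/N₀ = 18.718. Set K/(1 + A·e^(−rt)) = K/2 → A·e^(−rt) = 1.
e^(−0.15t) = 1/18.718 = 0.0534259, so t = ln(18.718)/0.15 = 2.9295/0.15 = 19.53.

19.5 days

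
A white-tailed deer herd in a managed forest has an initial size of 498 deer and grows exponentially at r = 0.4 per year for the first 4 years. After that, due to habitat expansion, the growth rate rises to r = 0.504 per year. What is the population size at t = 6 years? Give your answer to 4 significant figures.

6759 deer

Phase 1: N(4) = 498·e^(0.4×4) = 498·e^1.6 = 2466.61.
Phase 2 runs for 6 − 4 = 2 years at r = 0.504.
N(6) = 2466.61·e^(0.504×2) = 2466.61·e^1.008 = 6758.8.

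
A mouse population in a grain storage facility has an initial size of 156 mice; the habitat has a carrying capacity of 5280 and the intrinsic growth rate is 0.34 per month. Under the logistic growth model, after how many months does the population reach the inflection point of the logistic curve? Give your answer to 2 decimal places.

10.27 months

Logistic growth is fastest at N = K/2 = 2640.
A = (K − N₀)/N₀ = 32.846. Set K/(1 + A·e^(−rt)) = K/2 → A·e^(−rt) = 1.
e^(−0.34t) = 1/32.846 = 0.030445, so t = ln(32.846)/0.34 = 3.4918/0.34 = 10.27.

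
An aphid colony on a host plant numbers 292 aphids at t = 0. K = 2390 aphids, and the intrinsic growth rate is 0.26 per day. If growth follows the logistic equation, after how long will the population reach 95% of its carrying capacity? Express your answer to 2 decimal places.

18.91 days

A = (K − N₀)/N₀ = (2390 − 292)/292 = 7.1849.
Solve 2390/(1 + 7.1849·e^(−0.26t)) = 2270.5: 1 + 7.1849·e^(−0.26t) = 1.0526, so e^(−0.26t) = 0.00732527.
−0.26·t = ln(0.00732527) = -4.9164, so t = 4.9164/0.26 = 18.909.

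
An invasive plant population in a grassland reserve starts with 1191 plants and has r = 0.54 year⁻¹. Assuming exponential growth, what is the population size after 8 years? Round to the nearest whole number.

N(t) = N₀·e^(rt) = 1191 × e^(0.54×8) = 1191 × e^4.32.
e^4.32 ≈ 75.189, so N ≈ 1191 × 75.189 = 89549.7.

89550 plants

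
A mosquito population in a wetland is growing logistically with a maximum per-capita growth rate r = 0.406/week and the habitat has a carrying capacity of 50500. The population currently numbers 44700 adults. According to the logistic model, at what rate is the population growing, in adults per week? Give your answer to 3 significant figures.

dN/dt = rN(1 − N/K) = 0.406 × 44700 × (1 − 44700/50500).
1 − 44700/50500 = 0.11485; dN/dt = 0.406 × 44700 × 0.11485 = 2084.3.

2080 adults per week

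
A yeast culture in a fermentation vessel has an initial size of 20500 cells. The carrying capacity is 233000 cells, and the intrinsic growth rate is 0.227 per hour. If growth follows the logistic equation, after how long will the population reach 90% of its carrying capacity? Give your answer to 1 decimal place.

A = (K − N₀)/N₀ = (233000 − 20500)/20500 = 10.366.
Solve 233000/(1 + 10.366·e^(−0.227t)) = 209700: 1 + 10.366·e^(−0.227t) = 1.1111, so e^(−0.227t) = 0.010719.
−0.227·t = ln(0.010719) = -4.5357, so t = 4.5357/0.227 = 19.981.

20.0 hours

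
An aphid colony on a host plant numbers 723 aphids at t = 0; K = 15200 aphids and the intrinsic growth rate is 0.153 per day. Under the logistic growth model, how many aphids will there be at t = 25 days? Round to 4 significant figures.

10580 aphids

A = (K − N₀)/N₀ = (15200 − 723)/723 = 20.024.
N(t) = K/(1 + A·e^(−rt)) = 15200/(1 + 20.024×e^(−0.153×25)).
e^(−3.825) = 0.021818; denominator = 1 + 20.024×0.021818 = 1.4369.
N = 15200/1.4369 = 10578.5.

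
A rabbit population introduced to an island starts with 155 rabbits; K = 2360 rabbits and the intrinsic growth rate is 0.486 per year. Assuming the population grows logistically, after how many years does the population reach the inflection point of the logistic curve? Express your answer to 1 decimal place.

Logistic growth is fastest at N = K/2 = 1180.
A = (K − N₀)/N₀ = 14.226. Set K/(1 + A·e^(−rt)) = K/2 → A·e^(−rt) = 1.
e^(−0.486t) = 1/14.226 = 0.0702948, so t = ln(14.226)/0.486 = 2.6551/0.486 = 5.4631.

5.5 years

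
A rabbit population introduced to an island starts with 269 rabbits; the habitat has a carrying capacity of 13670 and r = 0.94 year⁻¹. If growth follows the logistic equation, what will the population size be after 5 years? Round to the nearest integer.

A = (K − N₀)/N₀ = (13670 − 269)/269 = 49.818.
N(t) = K/(1 + A·e^(−rt)) = 13670/(1 + 49.818×e^(−0.94×5)).
e^(−4.7) = 0.0090953; denominator = 1 + 49.818×0.0090953 = 1.4531.
N = 13670/1.4531 = 9407.43.

9407 rabbits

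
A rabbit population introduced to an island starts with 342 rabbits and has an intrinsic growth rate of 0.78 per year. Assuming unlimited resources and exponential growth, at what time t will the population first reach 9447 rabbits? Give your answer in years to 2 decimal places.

4.25 years

Set N₀·e^(rt) = 9447: e^(0.78·t) = 9447/342 = 27.623.
0.78·t = ln(27.623) = 3.3186, so t = 3.3186/0.78 = 4.2547.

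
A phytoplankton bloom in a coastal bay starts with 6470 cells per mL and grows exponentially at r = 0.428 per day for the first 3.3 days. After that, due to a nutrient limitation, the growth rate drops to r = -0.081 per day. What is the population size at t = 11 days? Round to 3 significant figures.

Phase 1: N(3.3) = 6470·e^(0.428×3.3) = 6470·e^1.412 = 26564.5.
Phase 2 runs for 11 − 3.3 = 7.7 days at r = -0.081.
N(11) = 26564.5·e^(-0.081×7.7) = 26564.5·e^-0.6237 = 14237.5.

14200 cells per mL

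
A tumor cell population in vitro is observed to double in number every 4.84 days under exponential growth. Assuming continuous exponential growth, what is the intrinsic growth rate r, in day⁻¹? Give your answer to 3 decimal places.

0.143 per day

r = ln(2)/t_d = 0.6931/4.84 = 0.14321.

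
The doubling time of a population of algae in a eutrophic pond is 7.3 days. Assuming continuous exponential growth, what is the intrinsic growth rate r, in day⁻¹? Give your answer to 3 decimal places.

r = ln(2)/t_d = 0.6931/7.3 = 0.094952.

0.095 per day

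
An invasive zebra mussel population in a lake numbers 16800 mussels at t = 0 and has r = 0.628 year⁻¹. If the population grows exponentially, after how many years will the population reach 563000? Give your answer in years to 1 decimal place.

Set N₀·e^(rt) = 563000: e^(0.628·t) = 563000/16800 = 33.512.
0.628·t = ln(33.512) = 3.5119, so t = 3.5119/0.628 = 5.5922.

5.6 years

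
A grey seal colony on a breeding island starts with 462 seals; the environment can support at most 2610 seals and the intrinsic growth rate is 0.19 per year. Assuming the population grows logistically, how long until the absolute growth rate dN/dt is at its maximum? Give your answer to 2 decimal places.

Logistic growth is fastest at N = K/2 = 1305.
A = (K − N₀)/N₀ = 4.6494. Set K/(1 + A·e^(−rt)) = K/2 → A·e^(−rt) = 1.
e^(−0.19t) = 1/4.6494 = 0.215084, so t = ln(4.6494)/0.19 = 1.5367/0.19 = 8.088.

8.09 years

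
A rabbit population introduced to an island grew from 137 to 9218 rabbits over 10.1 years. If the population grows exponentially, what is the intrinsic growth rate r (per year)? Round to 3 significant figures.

0.417 per year

From N(t) = N₀·e^(rt): e^(r·10.1) = 9218/137 = 67.285.
r·10.1 = ln(67.285) = 4.2089, so r = 4.2089/10.1 = 0.41673.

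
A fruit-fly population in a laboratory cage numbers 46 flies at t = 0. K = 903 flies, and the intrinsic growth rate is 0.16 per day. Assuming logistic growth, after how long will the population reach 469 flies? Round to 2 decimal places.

A = (K − N₀)/N₀ = (903 − 46)/46 = 18.63.
Solve 903/(1 + 18.63·e^(−0.16t)) = 469: 1 + 18.63·e^(−0.16t) = 1.9254, so e^(−0.16t) = 0.04967.
−0.16·t = ln(0.04967) = -3.0024, so t = 3.0024/0.16 = 18.765.

18.76 days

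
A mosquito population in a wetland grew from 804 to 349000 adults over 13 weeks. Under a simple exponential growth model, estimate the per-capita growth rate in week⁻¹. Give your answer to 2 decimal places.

0.47 per week

From N(t) = N₀·e^(rt): e^(r·13) = 349000/804 = 434.08.
r·13 = ln(434.08) = 6.0732, so r = 6.0732/13 = 0.46717.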